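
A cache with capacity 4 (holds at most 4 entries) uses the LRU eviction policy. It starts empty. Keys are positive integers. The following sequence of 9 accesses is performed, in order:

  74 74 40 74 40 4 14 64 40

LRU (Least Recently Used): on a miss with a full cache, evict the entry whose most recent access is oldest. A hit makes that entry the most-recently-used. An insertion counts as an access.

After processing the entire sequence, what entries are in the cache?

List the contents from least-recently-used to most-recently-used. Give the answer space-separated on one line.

Answer: 4 14 64 40

Derivation:
LRU simulation (capacity=4):
  1. access 74: MISS. Cache (LRU->MRU): [74]
  2. access 74: HIT. Cache (LRU->MRU): [74]
  3. access 40: MISS. Cache (LRU->MRU): [74 40]
  4. access 74: HIT. Cache (LRU->MRU): [40 74]
  5. access 40: HIT. Cache (LRU->MRU): [74 40]
  6. access 4: MISS. Cache (LRU->MRU): [74 40 4]
  7. access 14: MISS. Cache (LRU->MRU): [74 40 4 14]
  8. access 64: MISS, evict 74. Cache (LRU->MRU): [40 4 14 64]
  9. access 40: HIT. Cache (LRU->MRU): [4 14 64 40]
Total: 4 hits, 5 misses, 1 evictions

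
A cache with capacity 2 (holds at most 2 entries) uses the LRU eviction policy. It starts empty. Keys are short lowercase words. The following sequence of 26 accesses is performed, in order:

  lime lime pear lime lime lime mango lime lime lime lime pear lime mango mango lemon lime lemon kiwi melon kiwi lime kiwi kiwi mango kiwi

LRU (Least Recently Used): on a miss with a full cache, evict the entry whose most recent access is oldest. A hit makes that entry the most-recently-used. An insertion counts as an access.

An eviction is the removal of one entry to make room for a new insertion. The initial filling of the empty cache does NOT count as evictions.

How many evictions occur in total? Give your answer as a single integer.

Answer: 9

Derivation:
LRU simulation (capacity=2):
  1. access lime: MISS. Cache (LRU->MRU): [lime]
  2. access lime: HIT. Cache (LRU->MRU): [lime]
  3. access pear: MISS. Cache (LRU->MRU): [lime pear]
  4. access lime: HIT. Cache (LRU->MRU): [pear lime]
  5. access lime: HIT. Cache (LRU->MRU): [pear lime]
  6. access lime: HIT. Cache (LRU->MRU): [pear lime]
  7. access mango: MISS, evict pear. Cache (LRU->MRU): [lime mango]
  8. access lime: HIT. Cache (LRU->MRU): [mango lime]
  9. access lime: HIT. Cache (LRU->MRU): [mango lime]
  10. access lime: HIT. Cache (LRU->MRU): [mango lime]
  11. access lime: HIT. Cache (LRU->MRU): [mango lime]
  12. access pear: MISS, evict mango. Cache (LRU->MRU): [lime pear]
  13. access lime: HIT. Cache (LRU->MRU): [pear lime]
  14. access mango: MISS, evict pear. Cache (LRU->MRU): [lime mango]
  15. access mango: HIT. Cache (LRU->MRU): [lime mango]
  16. access lemon: MISS, evict lime. Cache (LRU->MRU): [mango lemon]
  17. access lime: MISS, evict mango. Cache (LRU->MRU): [lemon lime]
  18. access lemon: HIT. Cache (LRU->MRU): [lime lemon]
  19. access kiwi: MISS, evict lime. Cache (LRU->MRU): [lemon kiwi]
  20. access melon: MISS, evict lemon. Cache (LRU->MRU): [kiwi melon]
  21. access kiwi: HIT. Cache (LRU->MRU): [melon kiwi]
  22. access lime: MISS, evict melon. Cache (LRU->MRU): [kiwi lime]
  23. access kiwi: HIT. Cache (LRU->MRU): [lime kiwi]
  24. access kiwi: HIT. Cache (LRU->MRU): [lime kiwi]
  25. access mango: MISS, evict lime. Cache (LRU->MRU): [kiwi mango]
  26. access kiwi: HIT. Cache (LRU->MRU): [mango kiwi]
Total: 15 hits, 11 misses, 9 evictions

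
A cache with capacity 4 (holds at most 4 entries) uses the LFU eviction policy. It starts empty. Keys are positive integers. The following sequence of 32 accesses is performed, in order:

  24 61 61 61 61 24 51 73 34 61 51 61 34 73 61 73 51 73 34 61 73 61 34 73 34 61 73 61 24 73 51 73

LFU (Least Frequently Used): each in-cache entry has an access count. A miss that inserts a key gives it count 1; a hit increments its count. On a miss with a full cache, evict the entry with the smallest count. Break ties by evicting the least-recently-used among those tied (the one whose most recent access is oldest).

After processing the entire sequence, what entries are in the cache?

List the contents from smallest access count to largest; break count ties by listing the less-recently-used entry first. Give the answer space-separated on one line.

LFU simulation (capacity=4):
  1. access 24: MISS. Cache: [24(c=1)]
  2. access 61: MISS. Cache: [24(c=1) 61(c=1)]
  3. access 61: HIT, count now 2. Cache: [24(c=1) 61(c=2)]
  4. access 61: HIT, count now 3. Cache: [24(c=1) 61(c=3)]
  5. access 61: HIT, count now 4. Cache: [24(c=1) 61(c=4)]
  6. access 24: HIT, count now 2. Cache: [24(c=2) 61(c=4)]
  7. access 51: MISS. Cache: [51(c=1) 24(c=2) 61(c=4)]
  8. access 73: MISS. Cache: [51(c=1) 73(c=1) 24(c=2) 61(c=4)]
  9. access 34: MISS, evict 51(c=1). Cache: [73(c=1) 34(c=1) 24(c=2) 61(c=4)]
  10. access 61: HIT, count now 5. Cache: [73(c=1) 34(c=1) 24(c=2) 61(c=5)]
  11. access 51: MISS, evict 73(c=1). Cache: [34(c=1) 51(c=1) 24(c=2) 61(c=5)]
  12. access 61: HIT, count now 6. Cache: [34(c=1) 51(c=1) 24(c=2) 61(c=6)]
  13. access 34: HIT, count now 2. Cache: [51(c=1) 24(c=2) 34(c=2) 61(c=6)]
  14. access 73: MISS, evict 51(c=1). Cache: [73(c=1) 24(c=2) 34(c=2) 61(c=6)]
  15. access 61: HIT, count now 7. Cache: [73(c=1) 24(c=2) 34(c=2) 61(c=7)]
  16. access 73: HIT, count now 2. Cache: [24(c=2) 34(c=2) 73(c=2) 61(c=7)]
  17. access 51: MISS, evict 24(c=2). Cache: [51(c=1) 34(c=2) 73(c=2) 61(c=7)]
  18. access 73: HIT, count now 3. Cache: [51(c=1) 34(c=2) 73(c=3) 61(c=7)]
  19. access 34: HIT, count now 3. Cache: [51(c=1) 73(c=3) 34(c=3) 61(c=7)]
  20. access 61: HIT, count now 8. Cache: [51(c=1) 73(c=3) 34(c=3) 61(c=8)]
  21. access 73: HIT, count now 4. Cache: [51(c=1) 34(c=3) 73(c=4) 61(c=8)]
  22. access 61: HIT, count now 9. Cache: [51(c=1) 34(c=3) 73(c=4) 61(c=9)]
  23. access 34: HIT, count now 4. Cache: [51(c=1) 73(c=4) 34(c=4) 61(c=9)]
  24. access 73: HIT, count now 5. Cache: [51(c=1) 34(c=4) 73(c=5) 61(c=9)]
  25. access 34: HIT, count now 5. Cache: [51(c=1) 73(c=5) 34(c=5) 61(c=9)]
  26. access 61: HIT, count now 10. Cache: [51(c=1) 73(c=5) 34(c=5) 61(c=10)]
  27. access 73: HIT, count now 6. Cache: [51(c=1) 34(c=5) 73(c=6) 61(c=10)]
  28. access 61: HIT, count now 11. Cache: [51(c=1) 34(c=5) 73(c=6) 61(c=11)]
  29. access 24: MISS, evict 51(c=1). Cache: [24(c=1) 34(c=5) 73(c=6) 61(c=11)]
  30. access 73: HIT, count now 7. Cache: [24(c=1) 34(c=5) 73(c=7) 61(c=11)]
  31. access 51: MISS, evict 24(c=1). Cache: [51(c=1) 34(c=5) 73(c=7) 61(c=11)]
  32. access 73: HIT, count now 8. Cache: [51(c=1) 34(c=5) 73(c=8) 61(c=11)]
Total: 22 hits, 10 misses, 6 evictions

Answer: 51 34 73 61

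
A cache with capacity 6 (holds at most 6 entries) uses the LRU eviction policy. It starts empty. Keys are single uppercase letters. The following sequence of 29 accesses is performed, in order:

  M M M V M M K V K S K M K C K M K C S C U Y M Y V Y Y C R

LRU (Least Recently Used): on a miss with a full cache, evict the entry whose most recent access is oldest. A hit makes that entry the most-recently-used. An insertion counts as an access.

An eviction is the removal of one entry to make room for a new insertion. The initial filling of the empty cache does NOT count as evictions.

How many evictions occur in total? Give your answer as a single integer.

Answer: 3

Derivation:
LRU simulation (capacity=6):
  1. access M: MISS. Cache (LRU->MRU): [M]
  2. access M: HIT. Cache (LRU->MRU): [M]
  3. access M: HIT. Cache (LRU->MRU): [M]
  4. access V: MISS. Cache (LRU->MRU): [M V]
  5. access M: HIT. Cache (LRU->MRU): [V M]
  6. access M: HIT. Cache (LRU->MRU): [V M]
  7. access K: MISS. Cache (LRU->MRU): [V M K]
  8. access V: HIT. Cache (LRU->MRU): [M K V]
  9. access K: HIT. Cache (LRU->MRU): [M V K]
  10. access S: MISS. Cache (LRU->MRU): [M V K S]
  11. access K: HIT. Cache (LRU->MRU): [M V S K]
  12. access M: HIT. Cache (LRU->MRU): [V S K M]
  13. access K: HIT. Cache (LRU->MRU): [V S M K]
  14. access C: MISS. Cache (LRU->MRU): [V S M K C]
  15. access K: HIT. Cache (LRU->MRU): [V S M C K]
  16. access M: HIT. Cache (LRU->MRU): [V S C K M]
  17. access K: HIT. Cache (LRU->MRU): [V S C M K]
  18. access C: HIT. Cache (LRU->MRU): [V S M K C]
  19. access S: HIT. Cache (LRU->MRU): [V M K C S]
  20. access C: HIT. Cache (LRU->MRU): [V M K S C]
  21. access U: MISS. Cache (LRU->MRU): [V M K S C U]
  22. access Y: MISS, evict V. Cache (LRU->MRU): [M K S C U Y]
  23. access M: HIT. Cache (LRU->MRU): [K S C U Y M]
  24. access Y: HIT. Cache (LRU->MRU): [K S C U M Y]
  25. access V: MISS, evict K. Cache (LRU->MRU): [S C U M Y V]
  26. access Y: HIT. Cache (LRU->MRU): [S C U M V Y]
  27. access Y: HIT. Cache (LRU->MRU): [S C U M V Y]
  28. access C: HIT. Cache (LRU->MRU): [S U M V Y C]
  29. access R: MISS, evict S. Cache (LRU->MRU): [U M V Y C R]
Total: 20 hits, 9 misses, 3 evictions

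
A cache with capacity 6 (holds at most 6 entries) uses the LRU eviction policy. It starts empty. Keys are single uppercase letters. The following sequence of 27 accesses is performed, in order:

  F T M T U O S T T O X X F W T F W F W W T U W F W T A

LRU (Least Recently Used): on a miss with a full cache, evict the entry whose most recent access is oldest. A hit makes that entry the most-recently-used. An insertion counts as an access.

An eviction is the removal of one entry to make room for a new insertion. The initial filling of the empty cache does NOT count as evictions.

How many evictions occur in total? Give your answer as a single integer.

Answer: 5

Derivation:
LRU simulation (capacity=6):
  1. access F: MISS. Cache (LRU->MRU): [F]
  2. access T: MISS. Cache (LRU->MRU): [F T]
  3. access M: MISS. Cache (LRU->MRU): [F T M]
  4. access T: HIT. Cache (LRU->MRU): [F M T]
  5. access U: MISS. Cache (LRU->MRU): [F M T U]
  6. access O: MISS. Cache (LRU->MRU): [F M T U O]
  7. access S: MISS. Cache (LRU->MRU): [F M T U O S]
  8. access T: HIT. Cache (LRU->MRU): [F M U O S T]
  9. access T: HIT. Cache (LRU->MRU): [F M U O S T]
  10. access O: HIT. Cache (LRU->MRU): [F M U S T O]
  11. access X: MISS, evict F. Cache (LRU->MRU): [M U S T O X]
  12. access X: HIT. Cache (LRU->MRU): [M U S T O X]
  13. access F: MISS, evict M. Cache (LRU->MRU): [U S T O X F]
  14. access W: MISS, evict U. Cache (LRU->MRU): [S T O X F W]
  15. access T: HIT. Cache (LRU->MRU): [S O X F W T]
  16. access F: HIT. Cache (LRU->MRU): [S O X W T F]
  17. access W: HIT. Cache (LRU->MRU): [S O X T F W]
  18. access F: HIT. Cache (LRU->MRU): [S O X T W F]
  19. access W: HIT. Cache (LRU->MRU): [S O X T F W]
  20. access W: HIT. Cache (LRU->MRU): [S O X T F W]
  21. access T: HIT. Cache (LRU->MRU): [S O X F W T]
  22. access U: MISS, evict S. Cache (LRU->MRU): [O X F W T U]
  23. access W: HIT. Cache (LRU->MRU): [O X F T U W]
  24. access F: HIT. Cache (LRU->MRU): [O X T U W F]
  25. access W: HIT. Cache (LRU->MRU): [O X T U F W]
  26. access T: HIT. Cache (LRU->MRU): [O X U F W T]
  27. access A: MISS, evict O. Cache (LRU->MRU): [X U F W T A]
Total: 16 hits, 11 misses, 5 evictions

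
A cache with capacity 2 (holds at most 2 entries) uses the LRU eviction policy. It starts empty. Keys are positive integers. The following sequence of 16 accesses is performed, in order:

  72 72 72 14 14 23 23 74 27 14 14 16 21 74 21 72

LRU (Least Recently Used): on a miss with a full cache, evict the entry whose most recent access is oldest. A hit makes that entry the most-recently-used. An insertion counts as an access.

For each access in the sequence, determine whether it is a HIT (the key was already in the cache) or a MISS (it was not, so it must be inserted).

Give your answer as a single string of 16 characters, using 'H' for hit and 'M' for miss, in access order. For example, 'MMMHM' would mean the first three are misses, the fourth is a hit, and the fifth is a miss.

Answer: MHHMHMHMMMHMMMHM

Derivation:
LRU simulation (capacity=2):
  1. access 72: MISS. Cache (LRU->MRU): [72]
  2. access 72: HIT. Cache (LRU->MRU): [72]
  3. access 72: HIT. Cache (LRU->MRU): [72]
  4. access 14: MISS. Cache (LRU->MRU): [72 14]
  5. access 14: HIT. Cache (LRU->MRU): [72 14]
  6. access 23: MISS, evict 72. Cache (LRU->MRU): [14 23]
  7. access 23: HIT. Cache (LRU->MRU): [14 23]
  8. access 74: MISS, evict 14. Cache (LRU->MRU): [23 74]
  9. access 27: MISS, evict 23. Cache (LRU->MRU): [74 27]
  10. access 14: MISS, evict 74. Cache (LRU->MRU): [27 14]
  11. access 14: HIT. Cache (LRU->MRU): [27 14]
  12. access 16: MISS, evict 27. Cache (LRU->MRU): [14 16]
  13. access 21: MISS, evict 14. Cache (LRU->MRU): [16 21]
  14. access 74: MISS, evict 16. Cache (LRU->MRU): [21 74]
  15. access 21: HIT. Cache (LRU->MRU): [74 21]
  16. access 72: MISS, evict 74. Cache (LRU->MRU): [21 72]
Total: 6 hits, 10 misses, 8 evictions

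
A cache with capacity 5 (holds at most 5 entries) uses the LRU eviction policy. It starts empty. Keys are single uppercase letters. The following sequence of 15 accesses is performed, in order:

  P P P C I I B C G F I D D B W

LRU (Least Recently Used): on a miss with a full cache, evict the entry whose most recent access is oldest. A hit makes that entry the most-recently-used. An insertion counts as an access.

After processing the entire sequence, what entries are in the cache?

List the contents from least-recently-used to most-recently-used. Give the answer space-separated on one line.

Answer: F I D B W

Derivation:
LRU simulation (capacity=5):
  1. access P: MISS. Cache (LRU->MRU): [P]
  2. access P: HIT. Cache (LRU->MRU): [P]
  3. access P: HIT. Cache (LRU->MRU): [P]
  4. access C: MISS. Cache (LRU->MRU): [P C]
  5. access I: MISS. Cache (LRU->MRU): [P C I]
  6. access I: HIT. Cache (LRU->MRU): [P C I]
  7. access B: MISS. Cache (LRU->MRU): [P C I B]
  8. access C: HIT. Cache (LRU->MRU): [P I B C]
  9. access G: MISS. Cache (LRU->MRU): [P I B C G]
  10. access F: MISS, evict P. Cache (LRU->MRU): [I B C G F]
  11. access I: HIT. Cache (LRU->MRU): [B C G F I]
  12. access D: MISS, evict B. Cache (LRU->MRU): [C G F I D]
  13. access D: HIT. Cache (LRU->MRU): [C G F I D]
  14. access B: MISS, evict C. Cache (LRU->MRU): [G F I D B]
  15. access W: MISS, evict G. Cache (LRU->MRU): [F I D B W]
Total: 6 hits, 9 misses, 4 evictions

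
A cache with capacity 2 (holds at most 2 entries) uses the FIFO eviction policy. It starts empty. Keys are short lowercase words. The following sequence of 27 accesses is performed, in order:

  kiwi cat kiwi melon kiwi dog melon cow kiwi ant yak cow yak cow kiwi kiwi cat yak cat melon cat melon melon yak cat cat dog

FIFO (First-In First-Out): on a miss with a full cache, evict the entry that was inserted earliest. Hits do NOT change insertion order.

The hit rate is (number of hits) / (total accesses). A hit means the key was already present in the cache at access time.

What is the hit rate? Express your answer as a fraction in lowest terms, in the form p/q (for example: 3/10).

FIFO simulation (capacity=2):
  1. access kiwi: MISS. Cache (old->new): [kiwi]
  2. access cat: MISS. Cache (old->new): [kiwi cat]
  3. access kiwi: HIT. Cache (old->new): [kiwi cat]
  4. access melon: MISS, evict kiwi. Cache (old->new): [cat melon]
  5. access kiwi: MISS, evict cat. Cache (old->new): [melon kiwi]
  6. access dog: MISS, evict melon. Cache (old->new): [kiwi dog]
  7. access melon: MISS, evict kiwi. Cache (old->new): [dog melon]
  8. access cow: MISS, evict dog. Cache (old->new): [melon cow]
  9. access kiwi: MISS, evict melon. Cache (old->new): [cow kiwi]
  10. access ant: MISS, evict cow. Cache (old->new): [kiwi ant]
  11. access yak: MISS, evict kiwi. Cache (old->new): [ant yak]
  12. access cow: MISS, evict ant. Cache (old->new): [yak cow]
  13. access yak: HIT. Cache (old->new): [yak cow]
  14. access cow: HIT. Cache (old->new): [yak cow]
  15. access kiwi: MISS, evict yak. Cache (old->new): [cow kiwi]
  16. access kiwi: HIT. Cache (old->new): [cow kiwi]
  17. access cat: MISS, evict cow. Cache (old->new): [kiwi cat]
  18. access yak: MISS, evict kiwi. Cache (old->new): [cat yak]
  19. access cat: HIT. Cache (old->new): [cat yak]
  20. access melon: MISS, evict cat. Cache (old->new): [yak melon]
  21. access cat: MISS, evict yak. Cache (old->new): [melon cat]
  22. access melon: HIT. Cache (old->new): [melon cat]
  23. access melon: HIT. Cache (old->new): [melon cat]
  24. access yak: MISS, evict melon. Cache (old->new): [cat yak]
  25. access cat: HIT. Cache (old->new): [cat yak]
  26. access cat: HIT. Cache (old->new): [cat yak]
  27. access dog: MISS, evict cat. Cache (old->new): [yak dog]
Total: 9 hits, 18 misses, 16 evictions

Hit rate = 9/27 = 1/3

Answer: 1/3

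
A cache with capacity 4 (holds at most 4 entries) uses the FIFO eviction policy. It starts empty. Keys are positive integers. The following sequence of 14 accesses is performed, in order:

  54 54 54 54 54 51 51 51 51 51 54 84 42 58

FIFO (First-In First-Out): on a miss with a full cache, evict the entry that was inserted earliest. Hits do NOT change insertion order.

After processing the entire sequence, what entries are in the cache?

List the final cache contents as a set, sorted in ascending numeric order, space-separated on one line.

FIFO simulation (capacity=4):
  1. access 54: MISS. Cache (old->new): [54]
  2. access 54: HIT. Cache (old->new): [54]
  3. access 54: HIT. Cache (old->new): [54]
  4. access 54: HIT. Cache (old->new): [54]
  5. access 54: HIT. Cache (old->new): [54]
  6. access 51: MISS. Cache (old->new): [54 51]
  7. access 51: HIT. Cache (old->new): [54 51]
  8. access 51: HIT. Cache (old->new): [54 51]
  9. access 51: HIT. Cache (old->new): [54 51]
  10. access 51: HIT. Cache (old->new): [54 51]
  11. access 54: HIT. Cache (old->new): [54 51]
  12. access 84: MISS. Cache (old->new): [54 51 84]
  13. access 42: MISS. Cache (old->new): [54 51 84 42]
  14. access 58: MISS, evict 54. Cache (old->new): [51 84 42 58]
Total: 9 hits, 5 misses, 1 evictions

Answer: 42 51 58 84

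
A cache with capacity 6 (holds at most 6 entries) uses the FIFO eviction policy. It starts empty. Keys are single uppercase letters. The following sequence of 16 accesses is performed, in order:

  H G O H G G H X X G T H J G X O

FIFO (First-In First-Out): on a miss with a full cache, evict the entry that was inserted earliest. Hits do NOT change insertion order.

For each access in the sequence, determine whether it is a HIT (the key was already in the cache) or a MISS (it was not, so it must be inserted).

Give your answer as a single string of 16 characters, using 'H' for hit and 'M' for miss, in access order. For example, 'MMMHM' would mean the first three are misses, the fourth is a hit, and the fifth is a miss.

FIFO simulation (capacity=6):
  1. access H: MISS. Cache (old->new): [H]
  2. access G: MISS. Cache (old->new): [H G]
  3. access O: MISS. Cache (old->new): [H G O]
  4. access H: HIT. Cache (old->new): [H G O]
  5. access G: HIT. Cache (old->new): [H G O]
  6. access G: HIT. Cache (old->new): [H G O]
  7. access H: HIT. Cache (old->new): [H G O]
  8. access X: MISS. Cache (old->new): [H G O X]
  9. access X: HIT. Cache (old->new): [H G O X]
  10. access G: HIT. Cache (old->new): [H G O X]
  11. access T: MISS. Cache (old->new): [H G O X T]
  12. access H: HIT. Cache (old->new): [H G O X T]
  13. access J: MISS. Cache (old->new): [H G O X T J]
  14. access G: HIT. Cache (old->new): [H G O X T J]
  15. access X: HIT. Cache (old->new): [H G O X T J]
  16. access O: HIT. Cache (old->new): [H G O X T J]
Total: 10 hits, 6 misses, 0 evictions

Answer: MMMHHHHMHHMHMHHH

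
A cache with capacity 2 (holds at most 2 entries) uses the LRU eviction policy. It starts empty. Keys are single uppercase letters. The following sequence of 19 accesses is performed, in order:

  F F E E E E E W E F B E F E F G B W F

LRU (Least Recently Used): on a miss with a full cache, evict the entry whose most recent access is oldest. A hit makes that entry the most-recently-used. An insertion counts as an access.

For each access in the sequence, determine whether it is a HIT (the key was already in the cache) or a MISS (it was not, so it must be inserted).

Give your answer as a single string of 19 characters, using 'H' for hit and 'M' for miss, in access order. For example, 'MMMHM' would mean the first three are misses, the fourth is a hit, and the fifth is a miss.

Answer: MHMHHHHMHMMMMHHMMMM

Derivation:
LRU simulation (capacity=2):
  1. access F: MISS. Cache (LRU->MRU): [F]
  2. access F: HIT. Cache (LRU->MRU): [F]
  3. access E: MISS. Cache (LRU->MRU): [F E]
  4. access E: HIT. Cache (LRU->MRU): [F E]
  5. access E: HIT. Cache (LRU->MRU): [F E]
  6. access E: HIT. Cache (LRU->MRU): [F E]
  7. access E: HIT. Cache (LRU->MRU): [F E]
  8. access W: MISS, evict F. Cache (LRU->MRU): [E W]
  9. access E: HIT. Cache (LRU->MRU): [W E]
  10. access F: MISS, evict W. Cache (LRU->MRU): [E F]
  11. access B: MISS, evict E. Cache (LRU->MRU): [F B]
  12. access E: MISS, evict F. Cache (LRU->MRU): [B E]
  13. access F: MISS, evict B. Cache (LRU->MRU): [E F]
  14. access E: HIT. Cache (LRU->MRU): [F E]
  15. access F: HIT. Cache (LRU->MRU): [E F]
  16. access G: MISS, evict E. Cache (LRU->MRU): [F G]
  17. access B: MISS, evict F. Cache (LRU->MRU): [G B]
  18. access W: MISS, evict G. Cache (LRU->MRU): [B W]
  19. access F: MISS, evict B. Cache (LRU->MRU): [W F]
Total: 8 hits, 11 misses, 9 evictions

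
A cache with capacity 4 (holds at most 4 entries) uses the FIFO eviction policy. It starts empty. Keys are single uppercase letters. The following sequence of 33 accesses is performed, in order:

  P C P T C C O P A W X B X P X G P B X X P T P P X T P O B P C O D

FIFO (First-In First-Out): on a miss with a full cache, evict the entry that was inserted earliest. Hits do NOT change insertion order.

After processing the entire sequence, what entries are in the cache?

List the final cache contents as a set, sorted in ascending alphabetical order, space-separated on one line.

FIFO simulation (capacity=4):
  1. access P: MISS. Cache (old->new): [P]
  2. access C: MISS. Cache (old->new): [P C]
  3. access P: HIT. Cache (old->new): [P C]
  4. access T: MISS. Cache (old->new): [P C T]
  5. access C: HIT. Cache (old->new): [P C T]
  6. access C: HIT. Cache (old->new): [P C T]
  7. access O: MISS. Cache (old->new): [P C T O]
  8. access P: HIT. Cache (old->new): [P C T O]
  9. access A: MISS, evict P. Cache (old->new): [C T O A]
  10. access W: MISS, evict C. Cache (old->new): [T O A W]
  11. access X: MISS, evict T. Cache (old->new): [O A W X]
  12. access B: MISS, evict O. Cache (old->new): [A W X B]
  13. access X: HIT. Cache (old->new): [A W X B]
  14. access P: MISS, evict A. Cache (old->new): [W X B P]
  15. access X: HIT. Cache (old->new): [W X B P]
  16. access G: MISS, evict W. Cache (old->new): [X B P G]
  17. access P: HIT. Cache (old->new): [X B P G]
  18. access B: HIT. Cache (old->new): [X B P G]
  19. access X: HIT. Cache (old->new): [X B P G]
  20. access X: HIT. Cache (old->new): [X B P G]
  21. access P: HIT. Cache (old->new): [X B P G]
  22. access T: MISS, evict X. Cache (old->new): [B P G T]
  23. access P: HIT. Cache (old->new): [B P G T]
  24. access P: HIT. Cache (old->new): [B P G T]
  25. access X: MISS, evict B. Cache (old->new): [P G T X]
  26. access T: HIT. Cache (old->new): [P G T X]
  27. access P: HIT. Cache (old->new): [P G T X]
  28. access O: MISS, evict P. Cache (old->new): [G T X O]
  29. access B: MISS, evict G. Cache (old->new): [T X O B]
  30. access P: MISS, evict T. Cache (old->new): [X O B P]
  31. access C: MISS, evict X. Cache (old->new): [O B P C]
  32. access O: HIT. Cache (old->new): [O B P C]
  33. access D: MISS, evict O. Cache (old->new): [B P C D]
Total: 16 hits, 17 misses, 13 evictions

Answer: B C D P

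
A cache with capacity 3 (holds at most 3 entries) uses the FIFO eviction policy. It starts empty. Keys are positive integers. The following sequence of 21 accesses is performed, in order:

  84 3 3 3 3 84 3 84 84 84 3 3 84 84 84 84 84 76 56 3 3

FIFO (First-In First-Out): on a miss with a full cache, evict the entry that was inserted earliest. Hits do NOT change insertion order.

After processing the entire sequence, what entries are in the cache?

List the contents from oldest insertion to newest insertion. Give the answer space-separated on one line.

FIFO simulation (capacity=3):
  1. access 84: MISS. Cache (old->new): [84]
  2. access 3: MISS. Cache (old->new): [84 3]
  3. access 3: HIT. Cache (old->new): [84 3]
  4. access 3: HIT. Cache (old->new): [84 3]
  5. access 3: HIT. Cache (old->new): [84 3]
  6. access 84: HIT. Cache (old->new): [84 3]
  7. access 3: HIT. Cache (old->new): [84 3]
  8. access 84: HIT. Cache (old->new): [84 3]
  9. access 84: HIT. Cache (old->new): [84 3]
  10. access 84: HIT. Cache (old->new): [84 3]
  11. access 3: HIT. Cache (old->new): [84 3]
  12. access 3: HIT. Cache (old->new): [84 3]
  13. access 84: HIT. Cache (old->new): [84 3]
  14. access 84: HIT. Cache (old->new): [84 3]
  15. access 84: HIT. Cache (old->new): [84 3]
  16. access 84: HIT. Cache (old->new): [84 3]
  17. access 84: HIT. Cache (old->new): [84 3]
  18. access 76: MISS. Cache (old->new): [84 3 76]
  19. access 56: MISS, evict 84. Cache (old->new): [3 76 56]
  20. access 3: HIT. Cache (old->new): [3 76 56]
  21. access 3: HIT. Cache (old->new): [3 76 56]
Total: 17 hits, 4 misses, 1 evictions

Answer: 3 76 56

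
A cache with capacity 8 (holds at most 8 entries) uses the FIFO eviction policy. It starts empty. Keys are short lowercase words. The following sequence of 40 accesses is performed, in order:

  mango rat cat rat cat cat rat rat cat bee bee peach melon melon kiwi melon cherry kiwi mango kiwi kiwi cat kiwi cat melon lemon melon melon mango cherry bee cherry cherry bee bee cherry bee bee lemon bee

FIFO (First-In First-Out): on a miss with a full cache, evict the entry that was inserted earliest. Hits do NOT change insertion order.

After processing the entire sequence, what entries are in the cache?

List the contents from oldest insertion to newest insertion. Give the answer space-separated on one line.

FIFO simulation (capacity=8):
  1. access mango: MISS. Cache (old->new): [mango]
  2. access rat: MISS. Cache (old->new): [mango rat]
  3. access cat: MISS. Cache (old->new): [mango rat cat]
  4. access rat: HIT. Cache (old->new): [mango rat cat]
  5. access cat: HIT. Cache (old->new): [mango rat cat]
  6. access cat: HIT. Cache (old->new): [mango rat cat]
  7. access rat: HIT. Cache (old->new): [mango rat cat]
  8. access rat: HIT. Cache (old->new): [mango rat cat]
  9. access cat: HIT. Cache (old->new): [mango rat cat]
  10. access bee: MISS. Cache (old->new): [mango rat cat bee]
  11. access bee: HIT. Cache (old->new): [mango rat cat bee]
  12. access peach: MISS. Cache (old->new): [mango rat cat bee peach]
  13. access melon: MISS. Cache (old->new): [mango rat cat bee peach melon]
  14. access melon: HIT. Cache (old->new): [mango rat cat bee peach melon]
  15. access kiwi: MISS. Cache (old->new): [mango rat cat bee peach melon kiwi]
  16. access melon: HIT. Cache (old->new): [mango rat cat bee peach melon kiwi]
  17. access cherry: MISS. Cache (old->new): [mango rat cat bee peach melon kiwi cherry]
  18. access kiwi: HIT. Cache (old->new): [mango rat cat bee peach melon kiwi cherry]
  19. access mango: HIT. Cache (old->new): [mango rat cat bee peach melon kiwi cherry]
  20. access kiwi: HIT. Cache (old->new): [mango rat cat bee peach melon kiwi cherry]
  21. access kiwi: HIT. Cache (old->new): [mango rat cat bee peach melon kiwi cherry]
  22. access cat: HIT. Cache (old->new): [mango rat cat bee peach melon kiwi cherry]
  23. access kiwi: HIT. Cache (old->new): [mango rat cat bee peach melon kiwi cherry]
  24. access cat: HIT. Cache (old->new): [mango rat cat bee peach melon kiwi cherry]
  25. access melon: HIT. Cache (old->new): [mango rat cat bee peach melon kiwi cherry]
  26. access lemon: MISS, evict mango. Cache (old->new): [rat cat bee peach melon kiwi cherry lemon]
  27. access melon: HIT. Cache (old->new): [rat cat bee peach melon kiwi cherry lemon]
  28. access melon: HIT. Cache (old->new): [rat cat bee peach melon kiwi cherry lemon]
  29. access mango: MISS, evict rat. Cache (old->new): [cat bee peach melon kiwi cherry lemon mango]
  30. access cherry: HIT. Cache (old->new): [cat bee peach melon kiwi cherry lemon mango]
  31. access bee: HIT. Cache (old->new): [cat bee peach melon kiwi cherry lemon mango]
  32. access cherry: HIT. Cache (old->new): [cat bee peach melon kiwi cherry lemon mango]
  33. access cherry: HIT. Cache (old->new): [cat bee peach melon kiwi cherry lemon mango]
  34. access bee: HIT. Cache (old->new): [cat bee peach melon kiwi cherry lemon mango]
  35. access bee: HIT. Cache (old->new): [cat bee peach melon kiwi cherry lemon mango]
  36. access cherry: HIT. Cache (old->new): [cat bee peach melon kiwi cherry lemon mango]
  37. access bee: HIT. Cache (old->new): [cat bee peach melon kiwi cherry lemon mango]
  38. access bee: HIT. Cache (old->new): [cat bee peach melon kiwi cherry lemon mango]
  39. access lemon: HIT. Cache (old->new): [cat bee peach melon kiwi cherry lemon mango]
  40. access bee: HIT. Cache (old->new): [cat bee peach melon kiwi cherry lemon mango]
Total: 30 hits, 10 misses, 2 evictions

Answer: cat bee peach melon kiwi cherry lemon mango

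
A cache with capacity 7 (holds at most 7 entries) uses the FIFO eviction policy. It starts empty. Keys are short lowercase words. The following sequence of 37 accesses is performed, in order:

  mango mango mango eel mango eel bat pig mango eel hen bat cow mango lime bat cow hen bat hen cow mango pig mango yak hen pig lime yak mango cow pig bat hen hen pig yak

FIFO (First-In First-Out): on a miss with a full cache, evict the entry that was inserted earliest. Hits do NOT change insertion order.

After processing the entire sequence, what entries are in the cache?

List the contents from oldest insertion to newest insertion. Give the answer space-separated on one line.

Answer: bat pig hen cow lime yak mango

Derivation:
FIFO simulation (capacity=7):
  1. access mango: MISS. Cache (old->new): [mango]
  2. access mango: HIT. Cache (old->new): [mango]
  3. access mango: HIT. Cache (old->new): [mango]
  4. access eel: MISS. Cache (old->new): [mango eel]
  5. access mango: HIT. Cache (old->new): [mango eel]
  6. access eel: HIT. Cache (old->new): [mango eel]
  7. access bat: MISS. Cache (old->new): [mango eel bat]
  8. access pig: MISS. Cache (old->new): [mango eel bat pig]
  9. access mango: HIT. Cache (old->new): [mango eel bat pig]
  10. access eel: HIT. Cache (old->new): [mango eel bat pig]
  11. access hen: MISS. Cache (old->new): [mango eel bat pig hen]
  12. access bat: HIT. Cache (old->new): [mango eel bat pig hen]
  13. access cow: MISS. Cache (old->new): [mango eel bat pig hen cow]
  14. access mango: HIT. Cache (old->new): [mango eel bat pig hen cow]
  15. access lime: MISS. Cache (old->new): [mango eel bat pig hen cow lime]
  16. access bat: HIT. Cache (old->new): [mango eel bat pig hen cow lime]
  17. access cow: HIT. Cache (old->new): [mango eel bat pig hen cow lime]
  18. access hen: HIT. Cache (old->new): [mango eel bat pig hen cow lime]
  19. access bat: HIT. Cache (old->new): [mango eel bat pig hen cow lime]
  20. access hen: HIT. Cache (old->new): [mango eel bat pig hen cow lime]
  21. access cow: HIT. Cache (old->new): [mango eel bat pig hen cow lime]
  22. access mango: HIT. Cache (old->new): [mango eel bat pig hen cow lime]
  23. access pig: HIT. Cache (old->new): [mango eel bat pig hen cow lime]
  24. access mango: HIT. Cache (old->new): [mango eel bat pig hen cow lime]
  25. access yak: MISS, evict mango. Cache (old->new): [eel bat pig hen cow lime yak]
  26. access hen: HIT. Cache (old->new): [eel bat pig hen cow lime yak]
  27. access pig: HIT. Cache (old->new): [eel bat pig hen cow lime yak]
  28. access lime: HIT. Cache (old->new): [eel bat pig hen cow lime yak]
  29. access yak: HIT. Cache (old->new): [eel bat pig hen cow lime yak]
  30. access mango: MISS, evict eel. Cache (old->new): [bat pig hen cow lime yak mango]
  31. access cow: HIT. Cache (old->new): [bat pig hen cow lime yak mango]
  32. access pig: HIT. Cache (old->new): [bat pig hen cow lime yak mango]
  33. access bat: HIT. Cache (old->new): [bat pig hen cow lime yak mango]
  34. access hen: HIT. Cache (old->new): [bat pig hen cow lime yak mango]
  35. access hen: HIT. Cache (old->new): [bat pig hen cow lime yak mango]
  36. access pig: HIT. Cache (old->new): [bat pig hen cow lime yak mango]
  37. access yak: HIT. Cache (old->new): [bat pig hen cow lime yak mango]
Total: 28 hits, 9 misses, 2 evictions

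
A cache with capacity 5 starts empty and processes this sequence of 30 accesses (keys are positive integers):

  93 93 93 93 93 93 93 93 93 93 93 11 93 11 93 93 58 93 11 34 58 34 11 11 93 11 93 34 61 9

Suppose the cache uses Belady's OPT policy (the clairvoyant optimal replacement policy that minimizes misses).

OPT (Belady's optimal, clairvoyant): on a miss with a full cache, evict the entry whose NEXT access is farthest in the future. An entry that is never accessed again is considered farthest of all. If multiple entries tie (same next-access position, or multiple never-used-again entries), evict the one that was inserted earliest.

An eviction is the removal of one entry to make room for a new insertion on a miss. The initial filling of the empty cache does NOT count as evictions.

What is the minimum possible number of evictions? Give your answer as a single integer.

Answer: 1

Derivation:
OPT (Belady) simulation (capacity=5):
  1. access 93: MISS. Cache: [93]
  2. access 93: HIT. Next use of 93: step 3. Cache: [93]
  3. access 93: HIT. Next use of 93: step 4. Cache: [93]
  4. access 93: HIT. Next use of 93: step 5. Cache: [93]
  5. access 93: HIT. Next use of 93: step 6. Cache: [93]
  6. access 93: HIT. Next use of 93: step 7. Cache: [93]
  7. access 93: HIT. Next use of 93: step 8. Cache: [93]
  8. access 93: HIT. Next use of 93: step 9. Cache: [93]
  9. access 93: HIT. Next use of 93: step 10. Cache: [93]
  10. access 93: HIT. Next use of 93: step 11. Cache: [93]
  11. access 93: HIT. Next use of 93: step 13. Cache: [93]
  12. access 11: MISS. Cache: [93 11]
  13. access 93: HIT. Next use of 93: step 15. Cache: [93 11]
  14. access 11: HIT. Next use of 11: step 19. Cache: [93 11]
  15. access 93: HIT. Next use of 93: step 16. Cache: [93 11]
  16. access 93: HIT. Next use of 93: step 18. Cache: [93 11]
  17. access 58: MISS. Cache: [93 11 58]
  18. access 93: HIT. Next use of 93: step 25. Cache: [93 11 58]
  19. access 11: HIT. Next use of 11: step 23. Cache: [93 11 58]
  20. access 34: MISS. Cache: [93 11 58 34]
  21. access 58: HIT. Next use of 58: never. Cache: [93 11 58 34]
  22. access 34: HIT. Next use of 34: step 28. Cache: [93 11 58 34]
  23. access 11: HIT. Next use of 11: step 24. Cache: [93 11 58 34]
  24. access 11: HIT. Next use of 11: step 26. Cache: [93 11 58 34]
  25. access 93: HIT. Next use of 93: step 27. Cache: [93 11 58 34]
  26. access 11: HIT. Next use of 11: never. Cache: [93 11 58 34]
  27. access 93: HIT. Next use of 93: never. Cache: [93 11 58 34]
  28. access 34: HIT. Next use of 34: never. Cache: [93 11 58 34]
  29. access 61: MISS. Cache: [93 11 58 34 61]
  30. access 9: MISS, evict 93 (next use: never). Cache: [11 58 34 61 9]
Total: 24 hits, 6 misses, 1 evictions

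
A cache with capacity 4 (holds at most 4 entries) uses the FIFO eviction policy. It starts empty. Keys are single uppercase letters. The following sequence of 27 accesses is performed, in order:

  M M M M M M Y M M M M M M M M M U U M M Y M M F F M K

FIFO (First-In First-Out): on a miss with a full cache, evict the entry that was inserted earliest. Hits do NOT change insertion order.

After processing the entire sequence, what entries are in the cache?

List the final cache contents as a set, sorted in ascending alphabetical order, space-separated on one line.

Answer: F K U Y

Derivation:
FIFO simulation (capacity=4):
  1. access M: MISS. Cache (old->new): [M]
  2. access M: HIT. Cache (old->new): [M]
  3. access M: HIT. Cache (old->new): [M]
  4. access M: HIT. Cache (old->new): [M]
  5. access M: HIT. Cache (old->new): [M]
  6. access M: HIT. Cache (old->new): [M]
  7. access Y: MISS. Cache (old->new): [M Y]
  8. access M: HIT. Cache (old->new): [M Y]
  9. access M: HIT. Cache (old->new): [M Y]
  10. access M: HIT. Cache (old->new): [M Y]
  11. access M: HIT. Cache (old->new): [M Y]
  12. access M: HIT. Cache (old->new): [M Y]
  13. access M: HIT. Cache (old->new): [M Y]
  14. access M: HIT. Cache (old->new): [M Y]
  15. access M: HIT. Cache (old->new): [M Y]
  16. access M: HIT. Cache (old->new): [M Y]
  17. access U: MISS. Cache (old->new): [M Y U]
  18. access U: HIT. Cache (old->new): [M Y U]
  19. access M: HIT. Cache (old->new): [M Y U]
  20. access M: HIT. Cache (old->new): [M Y U]
  21. access Y: HIT. Cache (old->new): [M Y U]
  22. access M: HIT. Cache (old->new): [M Y U]
  23. access M: HIT. Cache (old->new): [M Y U]
  24. access F: MISS. Cache (old->new): [M Y U F]
  25. access F: HIT. Cache (old->new): [M Y U F]
  26. access M: HIT. Cache (old->new): [M Y U F]
  27. access K: MISS, evict M. Cache (old->new): [Y U F K]
Total: 22 hits, 5 misses, 1 evictions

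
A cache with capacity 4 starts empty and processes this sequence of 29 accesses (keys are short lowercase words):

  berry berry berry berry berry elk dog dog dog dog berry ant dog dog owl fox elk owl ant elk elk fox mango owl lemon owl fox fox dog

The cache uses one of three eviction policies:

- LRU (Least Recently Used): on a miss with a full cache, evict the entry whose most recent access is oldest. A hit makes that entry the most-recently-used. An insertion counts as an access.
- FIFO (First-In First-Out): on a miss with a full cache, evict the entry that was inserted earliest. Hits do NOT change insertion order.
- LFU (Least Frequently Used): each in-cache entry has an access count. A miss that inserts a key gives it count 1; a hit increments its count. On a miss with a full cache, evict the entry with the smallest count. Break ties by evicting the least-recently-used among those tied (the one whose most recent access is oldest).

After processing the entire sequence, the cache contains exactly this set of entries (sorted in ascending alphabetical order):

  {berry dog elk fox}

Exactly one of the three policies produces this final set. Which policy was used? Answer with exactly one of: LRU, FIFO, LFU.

Simulating under each policy and comparing final sets:
  LRU: final set = {dog fox lemon owl} -> differs
  FIFO: final set = {dog fox lemon owl} -> differs
  LFU: final set = {berry dog elk fox} -> MATCHES target
Only LFU produces the target set.

Answer: LFU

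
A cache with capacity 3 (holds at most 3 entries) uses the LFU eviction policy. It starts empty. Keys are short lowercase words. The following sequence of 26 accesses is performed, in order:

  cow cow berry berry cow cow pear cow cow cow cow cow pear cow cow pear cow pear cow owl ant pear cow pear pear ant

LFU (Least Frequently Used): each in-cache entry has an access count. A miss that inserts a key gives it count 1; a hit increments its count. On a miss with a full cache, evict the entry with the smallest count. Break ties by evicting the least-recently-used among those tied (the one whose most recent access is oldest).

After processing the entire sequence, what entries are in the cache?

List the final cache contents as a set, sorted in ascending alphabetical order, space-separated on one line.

Answer: ant cow pear

Derivation:
LFU simulation (capacity=3):
  1. access cow: MISS. Cache: [cow(c=1)]
  2. access cow: HIT, count now 2. Cache: [cow(c=2)]
  3. access berry: MISS. Cache: [berry(c=1) cow(c=2)]
  4. access berry: HIT, count now 2. Cache: [cow(c=2) berry(c=2)]
  5. access cow: HIT, count now 3. Cache: [berry(c=2) cow(c=3)]
  6. access cow: HIT, count now 4. Cache: [berry(c=2) cow(c=4)]
  7. access pear: MISS. Cache: [pear(c=1) berry(c=2) cow(c=4)]
  8. access cow: HIT, count now 5. Cache: [pear(c=1) berry(c=2) cow(c=5)]
  9. access cow: HIT, count now 6. Cache: [pear(c=1) berry(c=2) cow(c=6)]
  10. access cow: HIT, count now 7. Cache: [pear(c=1) berry(c=2) cow(c=7)]
  11. access cow: HIT, count now 8. Cache: [pear(c=1) berry(c=2) cow(c=8)]
  12. access cow: HIT, count now 9. Cache: [pear(c=1) berry(c=2) cow(c=9)]
  13. access pear: HIT, count now 2. Cache: [berry(c=2) pear(c=2) cow(c=9)]
  14. access cow: HIT, count now 10. Cache: [berry(c=2) pear(c=2) cow(c=10)]
  15. access cow: HIT, count now 11. Cache: [berry(c=2) pear(c=2) cow(c=11)]
  16. access pear: HIT, count now 3. Cache: [berry(c=2) pear(c=3) cow(c=11)]
  17. access cow: HIT, count now 12. Cache: [berry(c=2) pear(c=3) cow(c=12)]
  18. access pear: HIT, count now 4. Cache: [berry(c=2) pear(c=4) cow(c=12)]
  19. access cow: HIT, count now 13. Cache: [berry(c=2) pear(c=4) cow(c=13)]
  20. access owl: MISS, evict berry(c=2). Cache: [owl(c=1) pear(c=4) cow(c=13)]
  21. access ant: MISS, evict owl(c=1). Cache: [ant(c=1) pear(c=4) cow(c=13)]
  22. access pear: HIT, count now 5. Cache: [ant(c=1) pear(c=5) cow(c=13)]
  23. access cow: HIT, count now 14. Cache: [ant(c=1) pear(c=5) cow(c=14)]
  24. access pear: HIT, count now 6. Cache: [ant(c=1) pear(c=6) cow(c=14)]
  25. access pear: HIT, count now 7. Cache: [ant(c=1) pear(c=7) cow(c=14)]
  26. access ant: HIT, count now 2. Cache: [ant(c=2) pear(c=7) cow(c=14)]
Total: 21 hits, 5 misses, 2 evictions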